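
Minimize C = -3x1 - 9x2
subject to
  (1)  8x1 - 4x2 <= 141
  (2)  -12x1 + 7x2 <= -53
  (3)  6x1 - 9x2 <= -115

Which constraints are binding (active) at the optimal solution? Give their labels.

Extreme points and C = -3x1 - 9x2:
  (775/8, 317/2) → C = -13737/8
  (1729/48, 883/24) → C = -7027/16
  (641/33, 283/11) → C = -3188/11

The minimum is at (775/8, 317/2). Substituting into each constraint, equality holds for (1) and (2); the remaining constraints have slack.

(1) and (2)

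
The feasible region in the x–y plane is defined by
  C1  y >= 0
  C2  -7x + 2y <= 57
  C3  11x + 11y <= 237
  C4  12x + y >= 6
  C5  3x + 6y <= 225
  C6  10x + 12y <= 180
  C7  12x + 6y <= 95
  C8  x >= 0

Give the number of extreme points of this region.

5

The feasible vertices (each the meet of two boundaries and inside every other half-plane) are:
  (1/2, 0)
  (95/12, 0)
  (0, 6)
  (5/7, 605/42)
  (0, 15)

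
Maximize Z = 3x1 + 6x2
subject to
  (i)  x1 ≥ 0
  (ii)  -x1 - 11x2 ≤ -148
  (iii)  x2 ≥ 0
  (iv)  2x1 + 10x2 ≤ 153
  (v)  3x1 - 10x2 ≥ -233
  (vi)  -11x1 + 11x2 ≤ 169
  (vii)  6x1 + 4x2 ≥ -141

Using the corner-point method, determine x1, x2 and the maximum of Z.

x1 = 203/12, x2 = 143/12, maximum Z = 489/4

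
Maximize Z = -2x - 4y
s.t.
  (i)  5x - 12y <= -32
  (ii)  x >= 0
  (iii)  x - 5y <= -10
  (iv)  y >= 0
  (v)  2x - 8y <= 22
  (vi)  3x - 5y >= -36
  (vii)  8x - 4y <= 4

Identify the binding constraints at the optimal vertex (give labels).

(i) and (ii)

Vertices and Z = -2x - 4y:
  (0, 8/3) → Z = -32/3
  (44/19, 69/19) → Z = -364/19
  (0, 36/5) → Z = -144/5
  (41/7, 75/7) → Z = -382/7

The maximum is at (0, 8/3). Substituting into each constraint, equality holds for (i) and (ii); the remaining constraints have slack.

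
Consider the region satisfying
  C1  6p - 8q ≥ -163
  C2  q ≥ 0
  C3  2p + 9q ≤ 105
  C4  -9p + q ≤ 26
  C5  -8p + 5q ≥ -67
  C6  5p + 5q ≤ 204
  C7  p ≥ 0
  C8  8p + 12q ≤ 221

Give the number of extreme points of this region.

4

Pairwise boundary intersections that survive every other constraint:
  (67/8, 0)
  (0, 0)
  (564/41, 353/41)
  (0, 35/3)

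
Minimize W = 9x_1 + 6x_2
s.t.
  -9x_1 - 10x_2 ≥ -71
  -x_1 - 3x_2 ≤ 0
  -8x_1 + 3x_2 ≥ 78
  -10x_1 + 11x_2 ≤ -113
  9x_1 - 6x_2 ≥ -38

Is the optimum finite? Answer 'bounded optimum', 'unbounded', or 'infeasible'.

infeasible

The boundaries -9x_1 - 10x_2 = -71 and -x_1 - 3x_2 = 0 meet at (213/17, -71/17), but that point violates -8x_1 + 3x_2 ≥ 78. Every candidate vertex is excluded by some other constraint, so the feasible region is empty.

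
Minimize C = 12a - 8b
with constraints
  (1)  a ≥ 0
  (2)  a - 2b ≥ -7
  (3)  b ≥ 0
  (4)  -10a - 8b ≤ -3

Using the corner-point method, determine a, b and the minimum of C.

Feasible corners and C = 12a - 8b:
  (0, 7/2) → C = -28
  (0, 3/8) → C = -3
  (3/10, 0) → C = 18/5
The feasible region is unbounded (it extends along (2, 1), (1, 0)), but C strictly increases along every unbounded feasible direction, so there is no improving ray and the minimum is attained at a vertex.

a = 0, b = 7/2, minimum C = -28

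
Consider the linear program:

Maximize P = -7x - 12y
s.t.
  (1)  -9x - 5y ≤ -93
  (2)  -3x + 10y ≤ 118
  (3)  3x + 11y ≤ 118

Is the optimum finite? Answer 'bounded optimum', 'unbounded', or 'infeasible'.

From the feasible point (433/84, 261/28), moving in the direction (5, -9) keeps every constraint satisfied while P increases without bound.

unbounded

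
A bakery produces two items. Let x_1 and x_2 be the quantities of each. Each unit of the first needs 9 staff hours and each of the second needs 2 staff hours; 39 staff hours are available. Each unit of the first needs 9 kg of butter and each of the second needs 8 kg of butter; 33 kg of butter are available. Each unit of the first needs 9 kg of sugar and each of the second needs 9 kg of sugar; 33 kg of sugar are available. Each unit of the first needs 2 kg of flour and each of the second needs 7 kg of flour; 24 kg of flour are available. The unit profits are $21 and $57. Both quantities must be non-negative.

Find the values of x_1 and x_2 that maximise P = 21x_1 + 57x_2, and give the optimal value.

The binding constraints are 9x_1 + 9x_2 = 33 and 2x_1 + 7x_2 = 24.
Solving simultaneously gives x_1 = 1/3, x_2 = 10/3.

x_1 = 1/3, x_2 = 10/3, maximum P = 197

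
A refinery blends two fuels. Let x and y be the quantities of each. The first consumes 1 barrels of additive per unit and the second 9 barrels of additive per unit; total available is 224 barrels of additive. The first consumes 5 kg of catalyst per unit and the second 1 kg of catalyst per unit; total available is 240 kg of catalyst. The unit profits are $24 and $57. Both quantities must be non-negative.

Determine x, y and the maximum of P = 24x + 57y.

x = 44, y = 20, maximum P = 2196

Extreme points and P = 24x + 57y:
  (0, 0) → P = 0
  (0, 224/9) → P = 4256/3
  (48, 0) → P = 1152
  (44, 20) → P = 2196

At the optimal vertex, x + 9y = 224 and 5x + y = 240.
Solving simultaneously gives x = 44, y = 20.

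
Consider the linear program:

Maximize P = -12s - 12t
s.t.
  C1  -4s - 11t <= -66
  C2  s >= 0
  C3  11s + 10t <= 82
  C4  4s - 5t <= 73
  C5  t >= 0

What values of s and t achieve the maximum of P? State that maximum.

s = 0, t = 6, maximum P = -72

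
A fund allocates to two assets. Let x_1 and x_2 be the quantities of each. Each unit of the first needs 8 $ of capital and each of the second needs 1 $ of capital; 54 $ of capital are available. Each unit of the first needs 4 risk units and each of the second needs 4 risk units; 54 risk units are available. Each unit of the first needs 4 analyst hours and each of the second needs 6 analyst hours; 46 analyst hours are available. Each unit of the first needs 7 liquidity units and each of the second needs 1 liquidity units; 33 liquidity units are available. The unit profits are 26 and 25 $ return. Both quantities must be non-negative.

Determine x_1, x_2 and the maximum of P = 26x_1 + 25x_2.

Vertices and P = 26x_1 + 25x_2:
  (0, 0) → P = 0
  (0, 23/3) → P = 575/3
  (33/7, 0) → P = 858/7
  (4, 5) → P = 229

x_1 = 4, x_2 = 5, maximum P = 229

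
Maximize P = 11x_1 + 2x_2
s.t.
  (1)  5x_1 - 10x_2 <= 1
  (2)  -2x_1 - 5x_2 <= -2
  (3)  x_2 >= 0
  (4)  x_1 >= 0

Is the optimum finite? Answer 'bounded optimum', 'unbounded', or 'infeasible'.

unbounded

From the feasible point (5/9, 8/45), moving in the direction (0, 1) keeps every constraint satisfied while P increases without bound.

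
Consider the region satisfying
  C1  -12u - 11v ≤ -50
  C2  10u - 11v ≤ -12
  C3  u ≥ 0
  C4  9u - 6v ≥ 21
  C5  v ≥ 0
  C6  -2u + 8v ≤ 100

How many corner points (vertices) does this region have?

3

Intersecting each pair of boundary lines and keeping only the points that satisfy every inequality leaves:
  (101/13, 106/13)
  (502/29, 488/29)
  (64/5, 157/10)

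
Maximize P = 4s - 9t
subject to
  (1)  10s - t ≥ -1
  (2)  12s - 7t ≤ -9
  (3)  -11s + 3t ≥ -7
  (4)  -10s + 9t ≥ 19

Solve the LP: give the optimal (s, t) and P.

s = 1/8, t = 9/4, maximum P = -79/4

Feasible corners and P = 4s - 9t:
  (1/8, 9/4) → P = -79/4
  (76/41, 183/41) → P = -1343/41
  (26/19, 69/19) → P = -517/19
The feasible region is unbounded (it extends along (1, 10), (3, 11)), but P strictly decreases along every unbounded feasible direction, so there is no improving ray and the maximum is attained at a vertex.

The optimum lies where 10s - t = -1 and -10s + 9t = 19.
Solving simultaneously gives s = 1/8, t = 9/4.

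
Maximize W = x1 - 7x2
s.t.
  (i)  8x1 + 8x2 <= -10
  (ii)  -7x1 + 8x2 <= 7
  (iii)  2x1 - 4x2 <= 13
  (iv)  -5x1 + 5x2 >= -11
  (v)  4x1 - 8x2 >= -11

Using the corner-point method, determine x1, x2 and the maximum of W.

Vertices and W = x1 - 7x2:
  (-17/15, -7/60) → W = -19/60
  (19/40, -69/40) → W = 251/20
  (-11, -35/4) → W = 201/4
  (-21/10, -43/10) → W = 28

x1 = -11, x2 = -35/4, maximum W = 201/4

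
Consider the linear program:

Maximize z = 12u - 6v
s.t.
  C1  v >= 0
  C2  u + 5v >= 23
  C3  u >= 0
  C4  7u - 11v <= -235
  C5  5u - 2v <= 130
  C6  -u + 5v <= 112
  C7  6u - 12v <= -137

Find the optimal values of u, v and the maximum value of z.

Corner points and z = 12u - 6v:
  (0, 235/11) → z = -1410/11
  (0, 112/5) → z = -672/5
  (19/8, 183/8) → z = -435/4

u = 19/8, v = 183/8, maximum z = -435/4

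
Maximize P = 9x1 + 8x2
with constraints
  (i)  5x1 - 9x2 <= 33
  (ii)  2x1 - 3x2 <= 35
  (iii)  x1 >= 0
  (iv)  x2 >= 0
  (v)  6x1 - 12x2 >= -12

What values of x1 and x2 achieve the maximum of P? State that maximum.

x1 = 76, x2 = 39, maximum P = 996

Corner points and P = 9x1 + 8x2:
  (72, 109/3) → P = 2816/3
  (33/5, 0) → P = 297/5
  (76, 39) → P = 996
  (0, 0) → P = 0
  (0, 1) → P = 8

The binding constraints are 2x1 - 3x2 = 35 and 6x1 - 12x2 = -12.
Solving simultaneously gives x1 = 76, x2 = 39.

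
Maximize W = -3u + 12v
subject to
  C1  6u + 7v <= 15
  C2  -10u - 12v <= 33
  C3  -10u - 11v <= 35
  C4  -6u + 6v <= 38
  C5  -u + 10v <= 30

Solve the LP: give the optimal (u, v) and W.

u = -100/27, v = 71/27, maximum W = 128/3

Vertices and W = -3u + 12v:
  (411/2, -174) → W = -5409/2
  (-60/67, 195/67) → W = 2520/67
  (-109/22, 91/66) → W = 691/22
  (-100/27, 71/27) → W = 128/3

At the optimal vertex, -6u + 6v = 38 and -u + 10v = 30.
Solving simultaneously gives u = -100/27, v = 71/27.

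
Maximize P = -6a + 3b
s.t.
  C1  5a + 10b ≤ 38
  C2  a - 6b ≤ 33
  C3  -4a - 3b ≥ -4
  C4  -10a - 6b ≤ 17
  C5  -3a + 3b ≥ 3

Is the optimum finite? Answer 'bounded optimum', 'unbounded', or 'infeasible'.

Corner points and P = -6a + 3b:
  (-74/25, 132/25) → P = 168/5
  (-199/35, 93/14) → P = 3783/70
  (1/7, 8/7) → P = 18/7
  (-23/16, -7/16) → P = 117/16
The feasible region has finitely many vertices and no improving ray; the maximum is 3783/70 at (-199/35, 93/14).

bounded optimum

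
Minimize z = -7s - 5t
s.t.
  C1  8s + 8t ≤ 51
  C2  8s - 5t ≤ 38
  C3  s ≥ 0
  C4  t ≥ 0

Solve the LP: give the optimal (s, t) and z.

s = 43/8, t = 1, minimum z = -341/8

Corner points and z = -7s - 5t:
  (43/8, 1) → z = -341/8
  (0, 51/8) → z = -255/8
  (19/4, 0) → z = -133/4
  (0, 0) → z = 0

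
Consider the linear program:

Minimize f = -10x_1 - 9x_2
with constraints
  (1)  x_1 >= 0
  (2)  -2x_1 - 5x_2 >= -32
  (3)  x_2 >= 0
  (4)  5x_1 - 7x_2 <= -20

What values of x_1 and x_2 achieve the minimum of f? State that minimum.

Corner points and f = -10x_1 - 9x_2:
  (0, 32/5) → f = -288/5
  (0, 20/7) → f = -180/7
  (124/39, 200/39) → f = -3040/39

The binding constraints are -2x_1 - 5x_2 = -32 and 5x_1 - 7x_2 = -20.
Solving simultaneously gives x_1 = 124/39, x_2 = 200/39.

x_1 = 124/39, x_2 = 200/39, minimum f = -3040/39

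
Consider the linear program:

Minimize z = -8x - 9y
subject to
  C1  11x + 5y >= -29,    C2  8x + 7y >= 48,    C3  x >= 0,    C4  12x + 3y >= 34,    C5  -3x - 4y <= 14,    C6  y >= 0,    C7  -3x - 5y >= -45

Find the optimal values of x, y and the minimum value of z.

Extreme points and z = -8x - 9y:
  (47/30, 76/15) → z = -872/15
  (6, 0) → z = -48
  (35/51, 146/17) → z = -4222/51
  (15, 0) → z = -120

x = 15, y = 0, minimum z = -120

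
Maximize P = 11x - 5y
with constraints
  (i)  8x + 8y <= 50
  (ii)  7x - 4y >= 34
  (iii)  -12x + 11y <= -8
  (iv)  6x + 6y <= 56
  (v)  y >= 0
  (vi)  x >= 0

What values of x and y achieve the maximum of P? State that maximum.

x = 25/4, y = 0, maximum P = 275/4

Corner points and P = 11x - 5y:
  (59/11, 39/44) → P = 2401/44
  (25/4, 0) → P = 275/4
  (34/7, 0) → P = 374/7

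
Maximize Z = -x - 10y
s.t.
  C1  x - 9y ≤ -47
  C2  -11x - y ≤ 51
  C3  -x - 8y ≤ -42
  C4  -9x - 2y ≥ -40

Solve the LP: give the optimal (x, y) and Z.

Feasible corners and Z = -x - 10y:
  (2/17, 89/17) → Z = -892/17
  (266/83, 463/83) → Z = -4896/83
  (-150/29, 171/29) → Z = -1560/29
  (-142/13, 899/13) → Z = -8848/13

x = 2/17, y = 89/17, maximum Z = -892/17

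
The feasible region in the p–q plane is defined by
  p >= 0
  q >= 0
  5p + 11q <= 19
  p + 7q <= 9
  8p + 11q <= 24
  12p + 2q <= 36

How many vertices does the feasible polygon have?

Intersecting each pair of boundary lines and keeping only the points that satisfy every inequality leaves:
  (0, 0)
  (0, 9/7)
  (3, 0)
  (17/12, 13/12)
  (5/3, 32/33)

5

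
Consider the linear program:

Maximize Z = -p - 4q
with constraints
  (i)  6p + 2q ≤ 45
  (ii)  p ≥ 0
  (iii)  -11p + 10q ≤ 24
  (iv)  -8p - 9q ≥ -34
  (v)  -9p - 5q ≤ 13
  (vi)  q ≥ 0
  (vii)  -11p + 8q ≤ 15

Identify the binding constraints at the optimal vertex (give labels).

Feasible corners and Z = -p - 4q:
  (0, 0) → Z = 0
  (0, 15/8) → Z = -15/2
  (17/4, 0) → Z = -17/4
  (137/163, 494/163) → Z = -2113/163

The maximum is at (0, 0). Substituting into each constraint, equality holds for (ii) and (vi); the remaining constraints have slack.

(ii) and (vi)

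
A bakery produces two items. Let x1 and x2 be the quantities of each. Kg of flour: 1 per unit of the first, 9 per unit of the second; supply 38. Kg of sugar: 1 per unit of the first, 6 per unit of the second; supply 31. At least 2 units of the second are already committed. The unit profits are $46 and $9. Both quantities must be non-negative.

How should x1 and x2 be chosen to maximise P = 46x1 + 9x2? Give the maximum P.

Vertices and P = 46x1 + 9x2:
  (0, 38/9) → P = 38
  (0, 2) → P = 18
  (17, 7/3) → P = 803
  (19, 2) → P = 892

x1 = 19, x2 = 2, maximum P = 892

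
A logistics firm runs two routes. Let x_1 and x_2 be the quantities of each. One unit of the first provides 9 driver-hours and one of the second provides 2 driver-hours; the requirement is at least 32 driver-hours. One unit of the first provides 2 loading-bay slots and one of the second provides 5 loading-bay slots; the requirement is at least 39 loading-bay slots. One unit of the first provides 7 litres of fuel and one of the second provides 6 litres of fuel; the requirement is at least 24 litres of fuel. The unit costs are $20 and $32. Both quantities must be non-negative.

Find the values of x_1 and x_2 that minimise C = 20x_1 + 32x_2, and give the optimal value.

x_1 = 2, x_2 = 7, minimum C = 264

Feasible corners and C = 20x_1 + 32x_2:
  (0, 16) → C = 512
  (39/2, 0) → C = 390
  (2, 7) → C = 264
The feasible region is unbounded (it extends along (0, 1), (1, 0)), but C strictly increases along every unbounded feasible direction, so there is no improving ray and the minimum is attained at a vertex.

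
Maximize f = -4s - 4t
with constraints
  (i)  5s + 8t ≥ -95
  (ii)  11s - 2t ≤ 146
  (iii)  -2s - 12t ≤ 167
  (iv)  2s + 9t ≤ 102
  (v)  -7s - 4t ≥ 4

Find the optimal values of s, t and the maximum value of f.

Corner points and f = -4s - 4t:
  (49/11, -645/44) → f = 449/11
  (-1671/29, 700/29) → f = 3884/29
  (155/19, -1161/76) → f = 541/19
  (-444/55, 722/55) → f = -1112/55

s = -1671/29, t = 700/29, maximum f = 3884/29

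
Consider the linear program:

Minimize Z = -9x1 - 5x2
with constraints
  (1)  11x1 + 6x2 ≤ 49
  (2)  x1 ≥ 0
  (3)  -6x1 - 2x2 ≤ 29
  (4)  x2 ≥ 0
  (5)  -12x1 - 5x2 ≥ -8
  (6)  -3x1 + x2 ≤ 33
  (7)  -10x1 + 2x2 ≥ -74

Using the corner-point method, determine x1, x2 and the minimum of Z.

x1 = 0, x2 = 8/5, minimum Z = -8

Vertices and Z = -9x1 - 5x2:
  (0, 0) → Z = 0
  (0, 8/5) → Z = -8
  (2/3, 0) → Z = -6

At the optimal vertex, x1 = 0 and -12x1 - 5x2 = -8.
Solving simultaneously gives x1 = 0, x2 = 8/5.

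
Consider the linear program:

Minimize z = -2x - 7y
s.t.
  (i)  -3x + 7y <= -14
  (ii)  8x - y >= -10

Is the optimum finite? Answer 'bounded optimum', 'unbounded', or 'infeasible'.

From the feasible point (-84/53, -142/53), moving in the direction (7, 3) keeps every constraint satisfied while z decreases without bound.

unbounded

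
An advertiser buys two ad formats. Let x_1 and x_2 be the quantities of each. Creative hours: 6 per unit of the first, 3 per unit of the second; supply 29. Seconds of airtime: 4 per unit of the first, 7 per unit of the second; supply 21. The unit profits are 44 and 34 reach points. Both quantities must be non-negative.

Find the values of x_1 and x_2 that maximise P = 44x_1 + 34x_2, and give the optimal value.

Vertices and P = 44x_1 + 34x_2:
  (0, 0) → P = 0
  (0, 3) → P = 102
  (29/6, 0) → P = 638/3
  (14/3, 1/3) → P = 650/3

At the optimal vertex, 6x_1 + 3x_2 = 29 and 4x_1 + 7x_2 = 21.
Solving simultaneously gives x_1 = 14/3, x_2 = 1/3.

x_1 = 14/3, x_2 = 1/3, maximum P = 650/3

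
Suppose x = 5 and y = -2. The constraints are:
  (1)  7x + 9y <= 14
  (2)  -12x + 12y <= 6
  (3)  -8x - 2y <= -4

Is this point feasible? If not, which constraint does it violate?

not feasible — violates (1)

Constraint (1): 7x + 9y = 17, which is not ≤ 14. All other constraints are satisfied.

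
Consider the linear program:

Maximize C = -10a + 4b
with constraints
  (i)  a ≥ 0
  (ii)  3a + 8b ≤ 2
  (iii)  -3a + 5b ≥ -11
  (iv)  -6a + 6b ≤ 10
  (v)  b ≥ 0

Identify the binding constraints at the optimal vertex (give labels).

(i) and (ii)

Vertices and C = -10a + 4b:
  (0, 1/4) → C = 1
  (0, 0) → C = 0
  (2/3, 0) → C = -20/3

The maximum is at (0, 1/4). Substituting into each constraint, equality holds for (i) and (ii); the remaining constraints have slack.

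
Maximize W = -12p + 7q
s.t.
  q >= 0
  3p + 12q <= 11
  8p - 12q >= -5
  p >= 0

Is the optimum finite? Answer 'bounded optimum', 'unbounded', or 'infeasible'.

bounded optimum

Extreme points and W = -12p + 7q:
  (11/3, 0) → W = -44
  (0, 0) → W = 0
  (6/11, 103/132) → W = -13/12
  (0, 5/12) → W = 35/12
The feasible region has finitely many vertices and no improving ray; the maximum is 35/12 at (0, 5/12).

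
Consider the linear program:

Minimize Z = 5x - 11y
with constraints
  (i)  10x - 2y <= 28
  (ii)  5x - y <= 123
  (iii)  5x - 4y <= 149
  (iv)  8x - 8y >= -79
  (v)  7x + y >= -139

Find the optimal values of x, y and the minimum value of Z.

Corner points and Z = 5x - 11y:
  (-31/5, -45) → Z = 464
  (191/32, 507/32) → Z = -2311/16
  (-37/3, -158/3) → Z = 1553/3
  (-1191/64, -559/64) → Z = 97/32

x = 191/32, y = 507/32, minimum Z = -2311/16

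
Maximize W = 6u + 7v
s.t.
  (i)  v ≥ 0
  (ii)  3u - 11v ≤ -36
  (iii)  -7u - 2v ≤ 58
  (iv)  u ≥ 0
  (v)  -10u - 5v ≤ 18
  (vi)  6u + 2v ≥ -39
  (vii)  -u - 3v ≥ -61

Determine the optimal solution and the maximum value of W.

Feasible corners and W = 6u + 7v:
  (0, 36/11) → W = 252/11
  (563/20, 219/20) → W = 4911/20
  (0, 61/3) → W = 427/3

u = 563/20, v = 219/20, maximum W = 4911/20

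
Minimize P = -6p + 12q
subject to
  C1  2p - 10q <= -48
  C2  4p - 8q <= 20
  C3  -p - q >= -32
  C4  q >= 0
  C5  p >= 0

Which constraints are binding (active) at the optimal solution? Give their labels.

C1 and C3

Vertices and P = -6p + 12q:
  (68/3, 28/3) → P = -24
  (0, 24/5) → P = 288/5
  (0, 32) → P = 384

The minimum is at (68/3, 28/3). Substituting into each constraint, equality holds for C1 and C3; the remaining constraints have slack.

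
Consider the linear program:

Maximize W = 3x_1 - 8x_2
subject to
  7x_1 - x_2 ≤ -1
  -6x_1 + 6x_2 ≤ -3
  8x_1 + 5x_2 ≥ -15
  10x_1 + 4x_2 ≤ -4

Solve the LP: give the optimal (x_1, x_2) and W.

x_1 = -20/43, x_2 = -97/43, maximum W = 716/43

Corner points and W = 3x_1 - 8x_2:
  (-1/4, -3/4) → W = 21/4
  (-20/43, -97/43) → W = 716/43
  (-25/26, -19/13) → W = 229/26

At the optimal vertex, 7x_1 - x_2 = -1 and 8x_1 + 5x_2 = -15.
Solving simultaneously gives x_1 = -20/43, x_2 = -97/43.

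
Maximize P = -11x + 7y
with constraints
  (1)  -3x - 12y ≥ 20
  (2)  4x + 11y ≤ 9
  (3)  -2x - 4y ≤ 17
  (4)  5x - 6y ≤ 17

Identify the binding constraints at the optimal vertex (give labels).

(1) and (3)

Vertices and P = -11x + 7y:
  (-31/3, 11/12) → P = 1441/12
  (14/13, -151/78) → P = -1981/78
  (-17/16, -119/32) → P = -459/32

The maximum is at (-31/3, 11/12). Substituting into each constraint, equality holds for (1) and (3); the remaining constraints have slack.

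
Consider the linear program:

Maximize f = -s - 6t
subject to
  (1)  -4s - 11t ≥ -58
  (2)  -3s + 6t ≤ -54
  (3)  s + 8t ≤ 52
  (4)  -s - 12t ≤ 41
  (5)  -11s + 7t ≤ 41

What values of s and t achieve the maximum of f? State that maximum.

s = 67/7, t = -59/14, maximum f = 110/7

Extreme points and f = -s - 6t:
  (314/19, -14/19) → f = -230/19
  (31, -6) → f = 5
  (67/7, -59/14) → f = 110/7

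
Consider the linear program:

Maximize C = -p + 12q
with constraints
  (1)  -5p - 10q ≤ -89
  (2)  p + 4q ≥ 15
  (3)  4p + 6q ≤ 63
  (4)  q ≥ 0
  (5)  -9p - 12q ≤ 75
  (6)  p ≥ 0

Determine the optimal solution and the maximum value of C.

Extreme points and C = -p + 12q:
  (48/5, 41/10) → C = 198/5
  (0, 89/10) → C = 534/5
  (0, 21/2) → C = 126

At the optimal vertex, 4p + 6q = 63 and p = 0.
Solving simultaneously gives p = 0, q = 21/2.

p = 0, q = 21/2, maximum C = 126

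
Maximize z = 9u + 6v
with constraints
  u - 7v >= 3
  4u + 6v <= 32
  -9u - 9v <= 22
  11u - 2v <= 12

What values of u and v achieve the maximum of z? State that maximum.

u = 26/25, v = -7/25, maximum z = 192/25

Corner points and z = 9u + 6v:
  (-127/72, -49/72) → z = -479/24
  (26/25, -7/25) → z = 192/25
  (64/117, -350/117) → z = -508/39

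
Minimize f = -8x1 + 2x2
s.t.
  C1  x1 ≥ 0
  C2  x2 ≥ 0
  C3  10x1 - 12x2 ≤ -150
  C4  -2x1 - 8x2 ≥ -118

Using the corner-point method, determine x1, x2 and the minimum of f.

x1 = 27/13, x2 = 185/13, minimum f = 154/13

Extreme points and f = -8x1 + 2x2:
  (0, 25/2) → f = 25
  (0, 59/4) → f = 59/2
  (27/13, 185/13) → f = 154/13

The optimum lies where 10x1 - 12x2 = -150 and -2x1 - 8x2 = -118.
Solving simultaneously gives x1 = 27/13, x2 = 185/13.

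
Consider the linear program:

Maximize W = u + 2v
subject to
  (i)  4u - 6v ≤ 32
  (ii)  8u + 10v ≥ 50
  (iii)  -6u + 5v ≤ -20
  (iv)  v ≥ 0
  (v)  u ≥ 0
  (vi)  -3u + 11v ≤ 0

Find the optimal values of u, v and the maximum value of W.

u = 176/13, v = 48/13, maximum W = 272/13

Feasible corners and W = u + 2v:
  (8, 0) → W = 8
  (176/13, 48/13) → W = 272/13
  (25/4, 0) → W = 25/4
  (275/59, 75/59) → W = 425/59

The binding constraints are 4u - 6v = 32 and -3u + 11v = 0.
Solving simultaneously gives u = 176/13, v = 48/13.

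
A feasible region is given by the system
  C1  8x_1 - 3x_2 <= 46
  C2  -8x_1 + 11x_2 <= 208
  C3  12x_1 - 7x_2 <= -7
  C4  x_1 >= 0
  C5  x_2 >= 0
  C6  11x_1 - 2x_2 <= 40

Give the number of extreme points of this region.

4

Pairwise boundary intersections that survive every other constraint:
  (0, 208/11)
  (856/105, 2608/105)
  (0, 1)
  (294/53, 557/53)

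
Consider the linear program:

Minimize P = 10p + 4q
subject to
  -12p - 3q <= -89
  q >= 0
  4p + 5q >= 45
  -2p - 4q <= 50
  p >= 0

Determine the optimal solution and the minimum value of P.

p = 155/24, q = 23/6, minimum P = 959/12

The feasible region is unbounded (it extends along (0, 1), (1, 0)), but P strictly increases along every unbounded feasible direction, so there is no improving ray and the minimum is attained at a vertex.

The optimum lies where -12p - 3q = -89 and 4p + 5q = 45.
Solving simultaneously gives p = 155/24, q = 23/6.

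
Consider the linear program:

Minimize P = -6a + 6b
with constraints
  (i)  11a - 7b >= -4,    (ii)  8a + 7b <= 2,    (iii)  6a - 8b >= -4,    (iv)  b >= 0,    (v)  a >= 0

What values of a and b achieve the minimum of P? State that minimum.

a = 1/4, b = 0, minimum P = -3/2

Feasible corners and P = -6a + 6b:
  (1/4, 0) → P = -3/2
  (0, 2/7) → P = 12/7
  (0, 0) → P = 0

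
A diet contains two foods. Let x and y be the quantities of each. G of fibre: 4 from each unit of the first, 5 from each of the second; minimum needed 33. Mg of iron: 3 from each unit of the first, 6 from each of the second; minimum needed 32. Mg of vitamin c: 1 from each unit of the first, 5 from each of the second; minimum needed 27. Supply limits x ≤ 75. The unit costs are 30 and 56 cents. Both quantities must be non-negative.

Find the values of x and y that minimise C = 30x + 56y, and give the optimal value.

Vertices and C = 30x + 56y:
  (0, 33/5) → C = 1848/5
  (27, 0) → C = 810
  (75, 0) → C = 2250
  (2, 5) → C = 340
The feasible region is unbounded (it extends along (0, 1)), but C strictly increases along every unbounded feasible direction, so there is no improving ray and the minimum is attained at a vertex.

The binding constraints are 4x + 5y = 33 and x + 5y = 27.
Solving simultaneously gives x = 2, y = 5.

x = 2, y = 5, minimum C = 340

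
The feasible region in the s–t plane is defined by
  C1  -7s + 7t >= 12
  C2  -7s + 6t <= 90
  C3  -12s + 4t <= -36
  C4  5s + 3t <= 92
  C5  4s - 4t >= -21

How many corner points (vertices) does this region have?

Pairwise boundary intersections that survive every other constraint:
  (75/14, 99/14)
  (76/7, 88/7)
  (57/8, 99/8)
  (305/32, 473/32)

4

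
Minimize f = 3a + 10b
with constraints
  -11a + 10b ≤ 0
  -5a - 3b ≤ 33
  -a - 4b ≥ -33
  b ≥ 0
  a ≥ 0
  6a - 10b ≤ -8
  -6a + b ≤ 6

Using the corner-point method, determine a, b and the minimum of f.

a = 8/5, b = 44/25, minimum f = 112/5

The binding constraints are -11a + 10b = 0 and 6a - 10b = -8.
Solving simultaneously gives a = 8/5, b = 44/25.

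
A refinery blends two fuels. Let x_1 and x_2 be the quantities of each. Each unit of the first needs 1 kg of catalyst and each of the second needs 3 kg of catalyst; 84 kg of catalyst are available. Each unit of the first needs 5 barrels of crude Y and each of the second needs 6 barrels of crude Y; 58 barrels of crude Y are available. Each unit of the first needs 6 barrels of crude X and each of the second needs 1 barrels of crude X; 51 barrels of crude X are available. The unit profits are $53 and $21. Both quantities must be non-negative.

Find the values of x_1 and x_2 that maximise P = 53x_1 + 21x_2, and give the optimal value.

Extreme points and P = 53x_1 + 21x_2:
  (0, 0) → P = 0
  (0, 29/3) → P = 203
  (17/2, 0) → P = 901/2
  (8, 3) → P = 487

The binding constraints are 5x_1 + 6x_2 = 58 and 6x_1 + x_2 = 51.
Solving simultaneously gives x_1 = 8, x_2 = 3.

x_1 = 8, x_2 = 3, maximum P = 487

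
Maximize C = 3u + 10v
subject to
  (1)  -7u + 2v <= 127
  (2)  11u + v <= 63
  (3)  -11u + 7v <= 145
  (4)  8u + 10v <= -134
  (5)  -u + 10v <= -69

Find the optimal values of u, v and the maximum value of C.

u = -65/9, v = -343/45, maximum C = -881/9

Corner points and C = 3u + 10v:
  (-599/27, -382/27) → C = -5617/27
  (382/51, -989/51) → C = -8744/51
  (-1933/103, -904/103) → C = -14839/103
  (-65/9, -343/45) → C = -881/9
The feasible region is unbounded (it extends along (1, -11), (-2, -7)), but C strictly decreases along every unbounded feasible direction, so there is no improving ray and the maximum is attained at a vertex.

At the optimal vertex, 8u + 10v = -134 and -u + 10v = -69.
Solving simultaneously gives u = -65/9, v = -343/45.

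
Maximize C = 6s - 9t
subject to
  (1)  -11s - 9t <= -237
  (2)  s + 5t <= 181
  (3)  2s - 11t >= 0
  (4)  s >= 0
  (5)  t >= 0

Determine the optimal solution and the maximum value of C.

Corner points and C = 6s - 9t:
  (2607/139, 474/139) → C = 11376/139
  (237/11, 0) → C = 1422/11
  (1991/21, 362/21) → C = 2896/7
  (181, 0) → C = 1086

The binding constraints are s + 5t = 181 and t = 0.
Solving simultaneously gives s = 181, t = 0.

s = 181, t = 0, maximum C = 1086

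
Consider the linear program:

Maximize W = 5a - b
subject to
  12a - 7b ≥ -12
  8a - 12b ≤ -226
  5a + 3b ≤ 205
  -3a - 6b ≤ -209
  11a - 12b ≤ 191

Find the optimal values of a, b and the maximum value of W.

a = 297/14, b = 1385/42, maximum W = 1535/21

Feasible corners and W = 5a - b:
  (719/44, 327/11) → W = 2287/44
  (1399/71, 2520/71) → W = 4475/71
  (297/14, 1385/42) → W = 1535/21

The optimum lies where 8a - 12b = -226 and 5a + 3b = 205.
Solving simultaneously gives a = 297/14, b = 1385/42.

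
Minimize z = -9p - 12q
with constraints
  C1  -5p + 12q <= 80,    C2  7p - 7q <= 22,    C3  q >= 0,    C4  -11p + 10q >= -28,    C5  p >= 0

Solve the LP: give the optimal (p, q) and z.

p = 568/41, q = 510/41, minimum z = -11232/41

Vertices and z = -9p - 12q:
  (568/41, 510/41) → z = -11232/41
  (0, 20/3) → z = -80
  (28/11, 0) → z = -252/11
  (0, 0) → z = 0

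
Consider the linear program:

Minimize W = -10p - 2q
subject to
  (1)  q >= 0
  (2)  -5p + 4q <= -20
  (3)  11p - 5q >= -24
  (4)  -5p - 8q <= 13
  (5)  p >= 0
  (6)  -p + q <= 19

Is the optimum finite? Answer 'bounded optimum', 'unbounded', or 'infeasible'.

unbounded

From the feasible point (4, 0), moving in the direction (1, 1) keeps every constraint satisfied while W decreases without bound.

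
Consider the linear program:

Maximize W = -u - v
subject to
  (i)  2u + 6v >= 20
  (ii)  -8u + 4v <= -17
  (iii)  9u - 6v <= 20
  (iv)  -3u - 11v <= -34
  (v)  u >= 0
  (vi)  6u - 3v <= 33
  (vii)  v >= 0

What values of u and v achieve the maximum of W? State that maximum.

u = 13/4, v = 9/4, maximum W = -11/2

Vertices and W = -u - v:
  (13/4, 9/4) → W = -11/2
  (40/11, 70/33) → W = -190/33
  (46/3, 59/3) → W = -35
The feasible region is unbounded (it extends along (1, 2)), but W strictly decreases along every unbounded feasible direction, so there is no improving ray and the maximum is attained at a vertex.

At the optimal vertex, 2u + 6v = 20 and -8u + 4v = -17.
Solving simultaneously gives u = 13/4, v = 9/4.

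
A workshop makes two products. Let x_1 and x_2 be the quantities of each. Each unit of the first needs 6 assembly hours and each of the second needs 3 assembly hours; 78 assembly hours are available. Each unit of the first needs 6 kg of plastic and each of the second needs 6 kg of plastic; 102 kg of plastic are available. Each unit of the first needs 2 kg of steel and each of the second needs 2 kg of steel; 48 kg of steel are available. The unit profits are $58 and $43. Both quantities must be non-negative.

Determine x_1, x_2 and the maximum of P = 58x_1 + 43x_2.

x_1 = 9, x_2 = 8, maximum P = 866

Feasible corners and P = 58x_1 + 43x_2:
  (0, 0) → P = 0
  (0, 17) → P = 731
  (13, 0) → P = 754
  (9, 8) → P = 866

At the optimal vertex, 6x_1 + 3x_2 = 78 and 6x_1 + 6x_2 = 102.
Solving simultaneously gives x_1 = 9, x_2 = 8.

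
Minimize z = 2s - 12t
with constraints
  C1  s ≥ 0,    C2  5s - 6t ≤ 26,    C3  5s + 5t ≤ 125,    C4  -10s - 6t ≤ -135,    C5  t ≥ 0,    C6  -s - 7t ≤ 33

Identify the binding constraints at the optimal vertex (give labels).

C1 and C3

Extreme points and z = 2s - 12t:
  (0, 25) → z = -300
  (0, 45/2) → z = -270
  (16, 9) → z = -76
  (161/15, 83/18) → z = -508/15

The minimum is at (0, 25). Substituting into each constraint, equality holds for C1 and C3; the remaining constraints have slack.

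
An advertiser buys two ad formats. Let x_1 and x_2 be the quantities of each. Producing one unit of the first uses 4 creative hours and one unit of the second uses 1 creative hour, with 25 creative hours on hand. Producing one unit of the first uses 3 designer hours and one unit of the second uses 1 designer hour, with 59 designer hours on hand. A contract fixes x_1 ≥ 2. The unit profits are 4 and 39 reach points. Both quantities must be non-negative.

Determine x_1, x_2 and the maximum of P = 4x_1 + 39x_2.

x_1 = 2, x_2 = 17, maximum P = 671

Corner points and P = 4x_1 + 39x_2:
  (25/4, 0) → P = 25
  (2, 0) → P = 8
  (2, 17) → P = 671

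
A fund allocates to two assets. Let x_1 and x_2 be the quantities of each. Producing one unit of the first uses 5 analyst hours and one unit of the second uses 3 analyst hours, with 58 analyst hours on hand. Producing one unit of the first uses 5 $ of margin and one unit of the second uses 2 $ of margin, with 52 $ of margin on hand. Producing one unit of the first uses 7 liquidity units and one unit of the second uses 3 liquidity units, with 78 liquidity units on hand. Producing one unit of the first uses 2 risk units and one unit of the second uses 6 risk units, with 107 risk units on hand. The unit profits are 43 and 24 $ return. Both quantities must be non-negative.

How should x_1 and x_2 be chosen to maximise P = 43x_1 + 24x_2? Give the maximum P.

Corner points and P = 43x_1 + 24x_2:
  (0, 0) → P = 0
  (0, 107/6) → P = 428
  (52/5, 0) → P = 2236/5
  (8, 6) → P = 488
  (9/8, 419/24) → P = 3739/8

x_1 = 8, x_2 = 6, maximum P = 488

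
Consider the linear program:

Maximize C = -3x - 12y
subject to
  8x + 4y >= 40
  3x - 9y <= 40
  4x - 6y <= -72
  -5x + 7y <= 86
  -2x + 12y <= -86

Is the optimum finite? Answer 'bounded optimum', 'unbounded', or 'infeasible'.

The boundaries 8x + 4y = 40 and 4x - 6y = -72 meet at (-3/4, 23/2), but that point violates -2x + 12y ≤ -86. Every candidate vertex is excluded by some other constraint, so the feasible region is empty.

infeasible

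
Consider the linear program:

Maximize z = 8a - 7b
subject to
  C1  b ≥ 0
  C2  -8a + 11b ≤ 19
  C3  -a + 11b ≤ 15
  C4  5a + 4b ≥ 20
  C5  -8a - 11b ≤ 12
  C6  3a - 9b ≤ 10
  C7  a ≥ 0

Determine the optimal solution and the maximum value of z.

a = 245/24, b = 55/24, maximum z = 525/8

Vertices and z = 8a - 7b:
  (160/59, 95/59) → z = 615/59
  (245/24, 55/24) → z = 525/8
  (220/57, 10/57) → z = 1690/57

At the optimal vertex, -a + 11b = 15 and 3a - 9b = 10.
Solving simultaneously gives a = 245/24, b = 55/24.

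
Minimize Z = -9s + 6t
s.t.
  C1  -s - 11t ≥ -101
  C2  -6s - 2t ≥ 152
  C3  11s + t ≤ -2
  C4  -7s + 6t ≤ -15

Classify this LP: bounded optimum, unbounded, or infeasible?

From the feasible point (37/4, -415/4), moving in the direction (1, -11) keeps every constraint satisfied while Z decreases without bound.

unbounded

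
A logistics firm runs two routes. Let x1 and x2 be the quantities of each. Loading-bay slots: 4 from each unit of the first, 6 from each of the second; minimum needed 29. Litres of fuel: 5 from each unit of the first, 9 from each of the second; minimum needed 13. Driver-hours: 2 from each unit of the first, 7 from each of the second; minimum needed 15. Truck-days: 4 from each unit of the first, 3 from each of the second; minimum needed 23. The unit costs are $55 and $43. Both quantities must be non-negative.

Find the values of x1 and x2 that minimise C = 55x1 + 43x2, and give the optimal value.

x1 = 17/4, x2 = 2, minimum C = 1279/4

Feasible corners and C = 55x1 + 43x2:
  (0, 23/3) → C = 989/3
  (15/2, 0) → C = 825/2
  (113/16, 1/8) → C = 6301/16
  (17/4, 2) → C = 1279/4
The feasible region is unbounded (it extends along (0, 1), (1, 0)), but C strictly increases along every unbounded feasible direction, so there is no improving ray and the minimum is attained at a vertex.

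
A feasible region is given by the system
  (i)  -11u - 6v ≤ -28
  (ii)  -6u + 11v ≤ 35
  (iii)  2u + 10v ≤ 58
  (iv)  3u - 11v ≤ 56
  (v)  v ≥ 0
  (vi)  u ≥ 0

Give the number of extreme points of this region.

Pairwise boundary intersections that survive every other constraint:
  (98/157, 553/157)
  (28/11, 0)
  (144/41, 209/41)
  (599/26, 31/26)
  (56/3, 0)

5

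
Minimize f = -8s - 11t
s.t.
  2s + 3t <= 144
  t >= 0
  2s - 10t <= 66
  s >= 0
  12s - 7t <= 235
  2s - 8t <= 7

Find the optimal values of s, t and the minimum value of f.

Corner points and f = -8s - 11t:
  (0, 48) → f = -528
  (1713/50, 629/25) → f = -13771/25
  (0, 0) → f = 0
  (7/2, 0) → f = -28
  (1831/82, 193/41) → f = -9447/41

At the optimal vertex, 2s + 3t = 144 and 12s - 7t = 235.
Solving simultaneously gives s = 1713/50, t = 629/25.

s = 1713/50, t = 629/25, minimum f = -13771/25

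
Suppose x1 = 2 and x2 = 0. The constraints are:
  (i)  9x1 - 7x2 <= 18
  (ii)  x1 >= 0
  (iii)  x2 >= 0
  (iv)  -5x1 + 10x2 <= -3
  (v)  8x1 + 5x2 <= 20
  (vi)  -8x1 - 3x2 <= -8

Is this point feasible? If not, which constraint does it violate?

feasible

(i): 18 ≤ 18 ✓
(ii): 2 ≥ 0 ✓
(iii): 0 ≥ 0 ✓
(iv): -10 ≤ -3 ✓
(v): 16 ≤ 20 ✓
(vi): -16 ≤ -8 ✓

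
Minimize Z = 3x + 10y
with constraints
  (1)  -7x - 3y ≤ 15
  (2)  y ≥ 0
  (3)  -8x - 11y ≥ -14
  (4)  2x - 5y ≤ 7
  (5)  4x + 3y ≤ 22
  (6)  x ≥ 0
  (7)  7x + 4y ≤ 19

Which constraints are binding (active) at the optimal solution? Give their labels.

Vertices and Z = 3x + 10y:
  (7/4, 0) → Z = 21/4
  (0, 0) → Z = 0
  (0, 14/11) → Z = 140/11

The minimum is at (0, 0). Substituting into each constraint, equality holds for (2) and (6); the remaining constraints have slack.

(2) and (6)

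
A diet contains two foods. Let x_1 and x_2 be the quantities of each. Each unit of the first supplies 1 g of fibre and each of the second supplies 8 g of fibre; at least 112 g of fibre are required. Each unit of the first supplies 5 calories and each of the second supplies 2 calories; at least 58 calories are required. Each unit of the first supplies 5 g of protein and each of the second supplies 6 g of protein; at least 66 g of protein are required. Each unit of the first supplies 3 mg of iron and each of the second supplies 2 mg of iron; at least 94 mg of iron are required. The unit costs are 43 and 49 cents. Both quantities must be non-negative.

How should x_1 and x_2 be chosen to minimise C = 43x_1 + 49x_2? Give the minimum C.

x_1 = 24, x_2 = 11, minimum C = 1571

Feasible corners and C = 43x_1 + 49x_2:
  (0, 47) → C = 2303
  (112, 0) → C = 4816
  (24, 11) → C = 1571
The feasible region is unbounded (it extends along (0, 1), (1, 0)), but C strictly increases along every unbounded feasible direction, so there is no improving ray and the minimum is attained at a vertex.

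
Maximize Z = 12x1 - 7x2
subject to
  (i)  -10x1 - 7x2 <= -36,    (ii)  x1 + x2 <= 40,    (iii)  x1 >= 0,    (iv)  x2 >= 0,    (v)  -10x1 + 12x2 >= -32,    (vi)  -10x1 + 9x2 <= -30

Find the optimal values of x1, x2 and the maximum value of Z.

x1 = 256/11, x2 = 184/11, maximum Z = 1784/11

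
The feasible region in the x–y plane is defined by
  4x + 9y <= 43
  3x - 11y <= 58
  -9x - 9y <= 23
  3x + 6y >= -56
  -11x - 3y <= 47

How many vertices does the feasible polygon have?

4

Intersecting each pair of boundary lines and keeping only the points that satisfy every inequality leaves:
  (995/71, -103/71)
  (-184/29, 661/87)
  (269/126, -197/42)
  (-59/12, 85/36)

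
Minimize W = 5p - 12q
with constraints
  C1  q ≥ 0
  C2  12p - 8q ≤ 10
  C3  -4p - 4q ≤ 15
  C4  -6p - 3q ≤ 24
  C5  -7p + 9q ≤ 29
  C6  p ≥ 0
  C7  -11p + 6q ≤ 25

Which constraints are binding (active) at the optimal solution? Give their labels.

Feasible corners and W = 5p - 12q:
  (5/6, 0) → W = 25/6
  (0, 0) → W = 0
  (161/26, 209/26) → W = -131/2
  (0, 29/9) → W = -116/3

The minimum is at (161/26, 209/26). Substituting into each constraint, equality holds for C2 and C5; the remaining constraints have slack.

C2 and C5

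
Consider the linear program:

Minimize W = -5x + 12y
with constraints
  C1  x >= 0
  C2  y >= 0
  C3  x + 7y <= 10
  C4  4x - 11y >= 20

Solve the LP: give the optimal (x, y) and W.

The binding constraints are y = 0 and x + 7y = 10.
Solving simultaneously gives x = 10, y = 0.

x = 10, y = 0, minimum W = -50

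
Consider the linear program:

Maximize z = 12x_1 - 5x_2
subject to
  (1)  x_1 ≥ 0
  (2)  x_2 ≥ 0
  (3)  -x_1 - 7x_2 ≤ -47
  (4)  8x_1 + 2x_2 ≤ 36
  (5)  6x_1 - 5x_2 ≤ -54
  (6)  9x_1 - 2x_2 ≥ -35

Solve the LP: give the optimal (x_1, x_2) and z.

Feasible corners and z = 12x_1 - 5x_2:
  (0, 54/5) → z = -54
  (0, 35/2) → z = -175/2
  (18/13, 162/13) → z = -594/13
  (1/17, 302/17) → z = -1498/17

At the optimal vertex, 8x_1 + 2x_2 = 36 and 6x_1 - 5x_2 = -54.
Solving simultaneously gives x_1 = 18/13, x_2 = 162/13.

x_1 = 18/13, x_2 = 162/13, maximum z = -594/13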